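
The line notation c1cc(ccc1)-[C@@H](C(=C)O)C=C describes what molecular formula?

Heavy atoms from the SMILES: 11 C, 1 O.
Implicit hydrogens by atom environment:
  5 × C (aromatic): 1 H each → 5
  2 × C: 2 H each → 4
  2 × C: 1 H each → 2
  1 × C: no H
  1 × C (aromatic): no H
  1 × O: 1 H
  Total hydrogens = 12.
Molecular formula: C11H12O

C11H12O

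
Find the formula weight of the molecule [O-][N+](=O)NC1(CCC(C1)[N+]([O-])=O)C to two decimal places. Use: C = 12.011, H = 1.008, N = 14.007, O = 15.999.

189.17

Molecular formula: C6H11N3O4.
M = 6×12.011 + 11×1.008 + 3×14.007 + 4×15.999 = 189.17 g/mol.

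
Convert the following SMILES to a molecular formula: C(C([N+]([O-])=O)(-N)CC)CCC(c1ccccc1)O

C13H20N2O3

Heavy atoms from the SMILES: 13 C, 2 N, 3 O.
Implicit hydrogens by atom environment:
  5 × C (aromatic): 1 H each → 5
  4 × C: 2 H each → 8
  1 × C: 3 H
  1 × C: 1 H
  1 × C: no H
  1 × C (aromatic): no H
  1 × N: 2 H
  1 × N (charge +1): no H
  1 × O: 1 H
  1 × O: no H
  1 × O (charge -1): no H
  Total hydrogens = 20.
Molecular formula: C13H20N2O3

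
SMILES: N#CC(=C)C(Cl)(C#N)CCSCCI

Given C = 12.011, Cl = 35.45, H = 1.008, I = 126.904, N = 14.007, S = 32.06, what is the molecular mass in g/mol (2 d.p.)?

340.61

Molecular formula: C9H10ClIN2S.
M = 9×12.011 + 1×35.45 + 10×1.008 + 1×126.904 + 2×14.007 + 1×32.06 = 340.61 g/mol.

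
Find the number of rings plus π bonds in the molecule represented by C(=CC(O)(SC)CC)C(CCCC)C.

Molecular formula from the SMILES: C12H24OS.
DoU = (2C + 2 + N − H − X)/2 = (2·12 + 2 + 0 − 24 − 0)/2 = 2/2 = 1.
(Structurally: 0 ring(s) + 1 π bond(s) = 1.)

1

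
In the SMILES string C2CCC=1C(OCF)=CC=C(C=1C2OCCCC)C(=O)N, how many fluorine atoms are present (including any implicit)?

1

The symbol for fluorine appears 1 time in the SMILES.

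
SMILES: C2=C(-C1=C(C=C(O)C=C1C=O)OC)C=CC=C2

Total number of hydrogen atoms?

Hydrogens are implicit in SMILES; fill each atom to its normal valence:
  7 × C (aromatic): 1 H each → 7
  5 × C (aromatic): no H
  2 × O: no H
  1 × C: 3 H
  1 × C: 1 H
  1 × O: 1 H
  Total hydrogens = 12.

12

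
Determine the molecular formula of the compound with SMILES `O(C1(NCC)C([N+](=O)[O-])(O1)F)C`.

Heavy atoms from the SMILES: 5 C, 1 F, 2 N, 4 O.
Implicit hydrogens by atom environment:
  3 × O: no H
  2 × C: 3 H each → 6
  2 × C: no H
  1 × C: 2 H
  1 × F: no H
  1 × N: 1 H
  1 × N (charge +1): no H
  1 × O (charge -1): no H
  Total hydrogens = 9.
Molecular formula: C5H9FN2O4

C5H9FN2O4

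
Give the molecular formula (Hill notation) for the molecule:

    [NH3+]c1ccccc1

C6H8N+

Heavy atoms from the SMILES: 6 C, 1 N.
Implicit hydrogens by atom environment:
  5 × C (aromatic): 1 H each → 5
  1 × C (aromatic): no H
  1 × N (charge +1): 3 H
  Total hydrogens = 8.
Net charge +1.
Molecular formula: C6H8N+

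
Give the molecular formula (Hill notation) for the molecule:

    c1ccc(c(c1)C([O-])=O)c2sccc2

Heavy atoms from the SMILES: 11 C, 2 O, 1 S.
Implicit hydrogens by atom environment:
  7 × C (aromatic): 1 H each → 7
  3 × C (aromatic): no H
  1 × C: no H
  1 × O: no H
  1 × O (charge -1): no H
  1 × S (aromatic): no H
  Total hydrogens = 7.
Net charge -1.
Molecular formula: C11H7O2S-

C11H7O2S-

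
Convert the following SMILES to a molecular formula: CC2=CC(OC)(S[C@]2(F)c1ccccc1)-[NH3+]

Heavy atoms from the SMILES: 12 C, 1 F, 1 N, 1 O, 1 S.
Implicit hydrogens by atom environment:
  5 × C (aromatic): 1 H each → 5
  3 × C: no H
  2 × C: 3 H each → 6
  1 × C: 1 H
  1 × C (aromatic): no H
  1 × F: no H
  1 × N (charge +1): 3 H
  1 × O: no H
  1 × S: no H
  Total hydrogens = 15.
Net charge +1.
Molecular formula: C12H15FNOS+

C12H15FNOS+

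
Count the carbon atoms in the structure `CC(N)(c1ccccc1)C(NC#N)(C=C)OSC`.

13

The symbol for carbon appears 13 times in the SMILES. Lowercase c denotes aromatic carbon and counts toward C.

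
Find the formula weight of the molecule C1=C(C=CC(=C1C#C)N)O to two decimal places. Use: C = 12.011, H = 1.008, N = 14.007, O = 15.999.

Molecular formula: C8H7NO.
M = 8×12.011 + 7×1.008 + 1×14.007 + 1×15.999 = 133.15 g/mol.

133.15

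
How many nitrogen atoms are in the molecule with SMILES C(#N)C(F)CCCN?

2

The symbol for nitrogen appears 2 times in the SMILES.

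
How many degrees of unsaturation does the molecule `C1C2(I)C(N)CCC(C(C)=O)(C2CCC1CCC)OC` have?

3

Molecular formula from the SMILES: C16H28INO2.
DoU = (2C + 2 + N − H − X)/2 = (2·16 + 2 + 1 − 28 − 1)/2 = 6/2 = 3.
(Structurally: 2 ring(s) + 1 π bond(s) = 3.)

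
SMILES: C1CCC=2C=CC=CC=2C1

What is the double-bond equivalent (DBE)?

5

Molecular formula from the SMILES: C10H12.
DoU = (2C + 2 + N − H − X)/2 = (2·10 + 2 + 0 − 12 − 0)/2 = 10/2 = 5.
(Structurally: 2 ring(s) + 3 π bond(s) = 5.)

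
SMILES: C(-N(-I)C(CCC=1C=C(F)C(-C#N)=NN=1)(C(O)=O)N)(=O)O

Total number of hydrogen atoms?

9

Hydrogens are implicit in SMILES; fill each atom to its normal valence:
  4 × C: no H
  3 × C (aromatic): no H
  2 × C: 2 H each → 4
  2 × N (aromatic): no H
  2 × N: no H
  2 × O: 1 H each → 2
  2 × O: no H
  1 × C (aromatic): 1 H
  1 × F: no H
  1 × I: no H
  1 × N: 2 H
  Total hydrogens = 9.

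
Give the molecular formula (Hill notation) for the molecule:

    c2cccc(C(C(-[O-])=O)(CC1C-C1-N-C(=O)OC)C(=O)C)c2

Heavy atoms from the SMILES: 16 C, 1 N, 5 O.
Implicit hydrogens by atom environment:
  5 × C (aromatic): 1 H each → 5
  4 × C: no H
  4 × O: no H
  2 × C: 3 H each → 6
  2 × C: 2 H each → 4
  2 × C: 1 H each → 2
  1 × C (aromatic): no H
  1 × N: 1 H
  1 × O (charge -1): no H
  Total hydrogens = 18.
Net charge -1.
Molecular formula: C16H18NO5-

C16H18NO5-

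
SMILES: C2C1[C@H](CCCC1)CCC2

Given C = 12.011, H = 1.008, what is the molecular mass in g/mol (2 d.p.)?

138.25

Molecular formula: C10H18.
M = 10×12.011 + 18×1.008 = 138.25 g/mol.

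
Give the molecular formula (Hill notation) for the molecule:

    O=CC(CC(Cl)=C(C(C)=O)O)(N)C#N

C8H9ClN2O3

Heavy atoms from the SMILES: 8 C, 1 Cl, 2 N, 3 O.
Implicit hydrogens by atom environment:
  5 × C: no H
  2 × O: no H
  1 × C: 3 H
  1 × C: 2 H
  1 × C: 1 H
  1 × Cl: no H
  1 × N: 2 H
  1 × N: no H
  1 × O: 1 H
  Total hydrogens = 9.
Molecular formula: C8H9ClN2O3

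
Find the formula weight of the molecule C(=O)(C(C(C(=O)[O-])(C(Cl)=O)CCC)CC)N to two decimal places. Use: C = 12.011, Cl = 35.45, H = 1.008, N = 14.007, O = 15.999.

248.68

Molecular formula: C10H15ClNO4-.
M = 10×12.011 + 1×35.45 + 15×1.008 + 1×14.007 + 4×15.999 = 248.68 g/mol.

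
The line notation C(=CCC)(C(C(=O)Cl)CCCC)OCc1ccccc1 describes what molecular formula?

Heavy atoms from the SMILES: 17 C, 1 Cl, 2 O.
Implicit hydrogens by atom environment:
  5 × C: 2 H each → 10
  5 × C (aromatic): 1 H each → 5
  2 × C: 3 H each → 6
  2 × C: 1 H each → 2
  2 × C: no H
  2 × O: no H
  1 × C (aromatic): no H
  1 × Cl: no H
  Total hydrogens = 23.
Molecular formula: C17H23ClO2

C17H23ClO2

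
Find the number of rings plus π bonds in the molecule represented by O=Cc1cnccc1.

5

Molecular formula from the SMILES: C6H5NO.
DoU = (2C + 2 + N − H − X)/2 = (2·6 + 2 + 1 − 5 − 0)/2 = 10/2 = 5.
(Structurally: 1 ring(s) + 4 π bond(s) = 5.)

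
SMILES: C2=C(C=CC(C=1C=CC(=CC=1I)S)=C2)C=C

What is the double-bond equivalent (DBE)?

9

Molecular formula from the SMILES: C14H11IS.
DoU = (2C + 2 + N − H − X)/2 = (2·14 + 2 + 0 − 11 − 1)/2 = 18/2 = 9.
(Structurally: 2 ring(s) + 7 π bond(s) = 9.)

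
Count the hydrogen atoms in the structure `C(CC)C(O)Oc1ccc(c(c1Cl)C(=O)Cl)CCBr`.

Hydrogens are implicit in SMILES; fill each atom to its normal valence:
  4 × C: 2 H each → 8
  4 × C (aromatic): no H
  2 × C (aromatic): 1 H each → 2
  2 × Cl: no H
  2 × O: no H
  1 × Br: no H
  1 × C: 3 H
  1 × C: 1 H
  1 × C: no H
  1 × O: 1 H
  Total hydrogens = 15.

15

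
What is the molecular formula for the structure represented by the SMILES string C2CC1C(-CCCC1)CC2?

C10H18

Heavy atoms from the SMILES: 10 C.
Implicit hydrogens by atom environment:
  8 × C: 2 H each → 16
  2 × C: 1 H each → 2
  Total hydrogens = 18.
Molecular formula: C10H18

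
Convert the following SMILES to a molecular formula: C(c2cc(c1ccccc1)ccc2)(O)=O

Heavy atoms from the SMILES: 13 C, 2 O.
Implicit hydrogens by atom environment:
  9 × C (aromatic): 1 H each → 9
  3 × C (aromatic): no H
  1 × C: no H
  1 × O: 1 H
  1 × O: no H
  Total hydrogens = 10.
Molecular formula: C13H10O2

C13H10O2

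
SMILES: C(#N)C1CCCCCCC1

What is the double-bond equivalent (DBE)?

Molecular formula from the SMILES: C9H15N.
DoU = (2C + 2 + N − H − X)/2 = (2·9 + 2 + 1 − 15 − 0)/2 = 6/2 = 3.
(Structurally: 1 ring(s) + 2 π bond(s) = 3.)

3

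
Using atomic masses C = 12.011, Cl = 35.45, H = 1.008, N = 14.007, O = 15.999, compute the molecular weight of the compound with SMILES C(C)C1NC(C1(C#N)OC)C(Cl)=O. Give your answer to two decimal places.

202.64

Molecular formula: C8H11ClN2O2.
M = 8×12.011 + 1×35.45 + 11×1.008 + 2×14.007 + 2×15.999 = 202.64 g/mol.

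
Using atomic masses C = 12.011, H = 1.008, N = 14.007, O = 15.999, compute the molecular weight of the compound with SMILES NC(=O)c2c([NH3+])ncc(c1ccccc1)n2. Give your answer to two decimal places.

Molecular formula: C11H11N4O+.
M = 11×12.011 + 11×1.008 + 4×14.007 + 1×15.999 = 215.24 g/mol.

215.24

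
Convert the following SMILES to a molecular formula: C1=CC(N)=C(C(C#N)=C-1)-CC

Heavy atoms from the SMILES: 9 C, 2 N.
Implicit hydrogens by atom environment:
  3 × C (aromatic): 1 H each → 3
  3 × C (aromatic): no H
  1 × C: 3 H
  1 × C: 2 H
  1 × C: no H
  1 × N: 2 H
  1 × N: no H
  Total hydrogens = 10.
Molecular formula: C9H10N2

C9H10N2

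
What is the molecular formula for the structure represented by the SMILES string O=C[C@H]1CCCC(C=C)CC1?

Heavy atoms from the SMILES: 10 C, 1 O.
Implicit hydrogens by atom environment:
  6 × C: 2 H each → 12
  4 × C: 1 H each → 4
  1 × O: no H
  Total hydrogens = 16.
Molecular formula: C10H16O

C10H16O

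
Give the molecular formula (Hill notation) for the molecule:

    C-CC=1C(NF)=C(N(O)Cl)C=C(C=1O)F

C8H9ClF2N2O2

Heavy atoms from the SMILES: 8 C, 1 Cl, 2 F, 2 N, 2 O.
Implicit hydrogens by atom environment:
  5 × C (aromatic): no H
  2 × F: no H
  2 × O: 1 H each → 2
  1 × C: 3 H
  1 × C: 2 H
  1 × C (aromatic): 1 H
  1 × Cl: no H
  1 × N: 1 H
  1 × N: no H
  Total hydrogens = 9.
Molecular formula: C8H9ClF2N2O2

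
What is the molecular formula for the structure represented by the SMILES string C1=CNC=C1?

C4H5N

Heavy atoms from the SMILES: 4 C, 1 N.
Implicit hydrogens by atom environment:
  4 × C (aromatic): 1 H each → 4
  1 × N (aromatic): 1 H
  Total hydrogens = 5.
Molecular formula: C4H5N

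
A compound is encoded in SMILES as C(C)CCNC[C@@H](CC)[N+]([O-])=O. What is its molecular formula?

Heavy atoms from the SMILES: 8 C, 2 N, 2 O.
Implicit hydrogens by atom environment:
  5 × C: 2 H each → 10
  2 × C: 3 H each → 6
  1 × C: 1 H
  1 × N: 1 H
  1 × N (charge +1): no H
  1 × O: no H
  1 × O (charge -1): no H
  Total hydrogens = 18.
Molecular formula: C8H18N2O2

C8H18N2O2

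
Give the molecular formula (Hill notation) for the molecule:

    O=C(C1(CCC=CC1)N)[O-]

Heavy atoms from the SMILES: 7 C, 1 N, 2 O.
Implicit hydrogens by atom environment:
  3 × C: 2 H each → 6
  2 × C: 1 H each → 2
  2 × C: no H
  1 × N: 2 H
  1 × O: no H
  1 × O (charge -1): no H
  Total hydrogens = 10.
Net charge -1.
Molecular formula: C7H10NO2-

C7H10NO2-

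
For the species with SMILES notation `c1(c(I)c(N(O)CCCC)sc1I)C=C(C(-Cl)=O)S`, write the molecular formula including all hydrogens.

C11H12ClI2NO2S2

Heavy atoms from the SMILES: 11 C, 1 Cl, 2 I, 1 N, 2 O, 2 S.
Implicit hydrogens by atom environment:
  4 × C (aromatic): no H
  3 × C: 2 H each → 6
  2 × C: no H
  2 × I: no H
  1 × C: 3 H
  1 × C: 1 H
  1 × Cl: no H
  1 × N: no H
  1 × O: 1 H
  1 × O: no H
  1 × S: 1 H
  1 × S (aromatic): no H
  Total hydrogens = 12.
Molecular formula: C11H12ClI2NO2S2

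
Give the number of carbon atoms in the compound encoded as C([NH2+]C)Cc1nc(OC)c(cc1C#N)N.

10

The symbol for carbon appears 10 times in the SMILES. Lowercase c denotes aromatic carbon and counts toward C.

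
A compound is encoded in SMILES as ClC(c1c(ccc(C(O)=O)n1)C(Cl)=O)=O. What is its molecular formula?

Heavy atoms from the SMILES: 8 C, 2 Cl, 1 N, 4 O.
Implicit hydrogens by atom environment:
  3 × C (aromatic): no H
  3 × C: no H
  3 × O: no H
  2 × C (aromatic): 1 H each → 2
  2 × Cl: no H
  1 × N (aromatic): no H
  1 × O: 1 H
  Total hydrogens = 3.
Molecular formula: C8H3Cl2NO4

C8H3Cl2NO4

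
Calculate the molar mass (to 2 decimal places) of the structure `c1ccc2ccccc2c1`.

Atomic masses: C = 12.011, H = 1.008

Molecular formula: C10H8.
M = 10×12.011 + 8×1.008 = 128.17 g/mol.

128.17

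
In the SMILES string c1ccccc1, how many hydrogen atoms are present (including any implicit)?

6

Hydrogens are implicit in SMILES; fill each atom to its normal valence:
  6 × C (aromatic): 1 H each → 6
  Total hydrogens = 6.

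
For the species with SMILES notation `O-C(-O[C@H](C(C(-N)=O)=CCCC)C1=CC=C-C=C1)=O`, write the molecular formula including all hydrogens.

C14H17NO4

Heavy atoms from the SMILES: 14 C, 1 N, 4 O.
Implicit hydrogens by atom environment:
  5 × C (aromatic): 1 H each → 5
  3 × C: no H
  3 × O: no H
  2 × C: 2 H each → 4
  2 × C: 1 H each → 2
  1 × C: 3 H
  1 × C (aromatic): no H
  1 × N: 2 H
  1 × O: 1 H
  Total hydrogens = 17.
Molecular formula: C14H17NO4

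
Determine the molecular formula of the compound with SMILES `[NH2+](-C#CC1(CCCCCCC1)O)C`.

Heavy atoms from the SMILES: 11 C, 1 N, 1 O.
Implicit hydrogens by atom environment:
  7 × C: 2 H each → 14
  3 × C: no H
  1 × C: 3 H
  1 × N (charge +1): 2 H
  1 × O: 1 H
  Total hydrogens = 20.
Net charge +1.
Molecular formula: C11H20NO+

C11H20NO+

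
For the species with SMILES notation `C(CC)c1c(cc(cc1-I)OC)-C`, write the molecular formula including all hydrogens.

Heavy atoms from the SMILES: 11 C, 1 I, 1 O.
Implicit hydrogens by atom environment:
  4 × C (aromatic): no H
  3 × C: 3 H each → 9
  2 × C: 2 H each → 4
  2 × C (aromatic): 1 H each → 2
  1 × I: no H
  1 × O: no H
  Total hydrogens = 15.
Molecular formula: C11H15IO

C11H15IO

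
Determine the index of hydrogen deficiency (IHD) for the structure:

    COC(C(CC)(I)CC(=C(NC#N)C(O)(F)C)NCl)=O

4

Molecular formula from the SMILES: C11H16ClFIN3O3.
DoU = (2C + 2 + N − H − X)/2 = (2·11 + 2 + 3 − 16 − 3)/2 = 8/2 = 4.
(Structurally: 0 ring(s) + 4 π bond(s) = 4.)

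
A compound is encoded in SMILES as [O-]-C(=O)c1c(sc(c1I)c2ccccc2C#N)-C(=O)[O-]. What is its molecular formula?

[C13H4INO4S]2-

Heavy atoms from the SMILES: 13 C, 1 I, 1 N, 4 O, 1 S.
Implicit hydrogens by atom environment:
  6 × C (aromatic): no H
  4 × C (aromatic): 1 H each → 4
  3 × C: no H
  2 × O: no H
  2 × O (charge -1): no H
  1 × I: no H
  1 × N: no H
  1 × S (aromatic): no H
  Total hydrogens = 4.
Net charge -2.
Molecular formula: [C13H4INO4S]2-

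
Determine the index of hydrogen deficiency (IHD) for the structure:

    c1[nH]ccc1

3

Molecular formula from the SMILES: C4H5N.
DoU = (2C + 2 + N − H − X)/2 = (2·4 + 2 + 1 − 5 − 0)/2 = 6/2 = 3.
(Structurally: 1 ring(s) + 2 π bond(s) = 3.)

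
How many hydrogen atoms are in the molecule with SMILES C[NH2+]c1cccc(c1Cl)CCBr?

12

Hydrogens are implicit in SMILES; fill each atom to its normal valence:
  3 × C (aromatic): 1 H each → 3
  3 × C (aromatic): no H
  2 × C: 2 H each → 4
  1 × Br: no H
  1 × C: 3 H
  1 × Cl: no H
  1 × N (charge +1): 2 H
  Total hydrogens = 12.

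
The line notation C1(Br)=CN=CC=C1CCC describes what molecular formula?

C8H10BrN

Heavy atoms from the SMILES: 1 Br, 8 C, 1 N.
Implicit hydrogens by atom environment:
  3 × C (aromatic): 1 H each → 3
  2 × C: 2 H each → 4
  2 × C (aromatic): no H
  1 × Br: no H
  1 × C: 3 H
  1 × N (aromatic): no H
  Total hydrogens = 10.
Molecular formula: C8H10BrN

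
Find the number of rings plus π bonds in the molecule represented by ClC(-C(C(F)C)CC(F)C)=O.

Molecular formula from the SMILES: C7H11ClF2O.
DoU = (2C + 2 + N − H − X)/2 = (2·7 + 2 + 0 − 11 − 3)/2 = 2/2 = 1.
(Structurally: 0 ring(s) + 1 π bond(s) = 1.)

1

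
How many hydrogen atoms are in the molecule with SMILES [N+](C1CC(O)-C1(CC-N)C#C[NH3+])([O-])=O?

Hydrogens are implicit in SMILES; fill each atom to its normal valence:
  3 × C: 2 H each → 6
  3 × C: no H
  2 × C: 1 H each → 2
  1 × N (charge +1): 3 H
  1 × N: 2 H
  1 × N (charge +1): no H
  1 × O: 1 H
  1 × O: no H
  1 × O (charge -1): no H
  Total hydrogens = 14.

14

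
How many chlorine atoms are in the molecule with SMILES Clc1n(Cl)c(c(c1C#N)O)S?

2

The symbol for chlorine appears 2 times in the SMILES.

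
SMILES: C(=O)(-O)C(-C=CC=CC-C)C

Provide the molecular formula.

Heavy atoms from the SMILES: 9 C, 2 O.
Implicit hydrogens by atom environment:
  5 × C: 1 H each → 5
  2 × C: 3 H each → 6
  1 × C: 2 H
  1 × C: no H
  1 × O: 1 H
  1 × O: no H
  Total hydrogens = 14.
Molecular formula: C9H14O2

C9H14O2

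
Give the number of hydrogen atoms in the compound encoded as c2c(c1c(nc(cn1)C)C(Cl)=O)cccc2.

Hydrogens are implicit in SMILES; fill each atom to its normal valence:
  6 × C (aromatic): 1 H each → 6
  4 × C (aromatic): no H
  2 × N (aromatic): no H
  1 × C: 3 H
  1 × C: no H
  1 × Cl: no H
  1 × O: no H
  Total hydrogens = 9.

9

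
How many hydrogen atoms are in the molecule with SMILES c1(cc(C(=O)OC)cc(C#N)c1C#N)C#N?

Hydrogens are implicit in SMILES; fill each atom to its normal valence:
  4 × C (aromatic): no H
  4 × C: no H
  3 × N: no H
  2 × C (aromatic): 1 H each → 2
  2 × O: no H
  1 × C: 3 H
  Total hydrogens = 5.

5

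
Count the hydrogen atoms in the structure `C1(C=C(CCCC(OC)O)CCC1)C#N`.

19

Hydrogens are implicit in SMILES; fill each atom to its normal valence:
  6 × C: 2 H each → 12
  3 × C: 1 H each → 3
  2 × C: no H
  1 × C: 3 H
  1 × N: no H
  1 × O: 1 H
  1 × O: no H
  Total hydrogens = 19.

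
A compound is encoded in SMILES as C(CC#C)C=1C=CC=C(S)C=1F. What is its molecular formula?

C10H9FS

Heavy atoms from the SMILES: 10 C, 1 F, 1 S.
Implicit hydrogens by atom environment:
  3 × C (aromatic): 1 H each → 3
  3 × C (aromatic): no H
  2 × C: 2 H each → 4
  1 × C: 1 H
  1 × C: no H
  1 × F: no H
  1 × S: 1 H
  Total hydrogens = 9.
Molecular formula: C10H9FS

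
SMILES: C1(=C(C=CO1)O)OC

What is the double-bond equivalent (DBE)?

3

Molecular formula from the SMILES: C5H6O3.
DoU = (2C + 2 + N − H − X)/2 = (2·5 + 2 + 0 − 6 − 0)/2 = 6/2 = 3.
(Structurally: 1 ring(s) + 2 π bond(s) = 3.)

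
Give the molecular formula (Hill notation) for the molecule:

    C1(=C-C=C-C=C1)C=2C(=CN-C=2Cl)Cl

Heavy atoms from the SMILES: 10 C, 2 Cl, 1 N.
Implicit hydrogens by atom environment:
  6 × C (aromatic): 1 H each → 6
  4 × C (aromatic): no H
  2 × Cl: no H
  1 × N (aromatic): 1 H
  Total hydrogens = 7.
Molecular formula: C10H7Cl2N

C10H7Cl2N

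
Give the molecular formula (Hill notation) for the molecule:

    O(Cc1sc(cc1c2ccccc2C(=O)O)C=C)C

Heavy atoms from the SMILES: 15 C, 3 O, 1 S.
Implicit hydrogens by atom environment:
  5 × C (aromatic): 1 H each → 5
  5 × C (aromatic): no H
  2 × C: 2 H each → 4
  2 × O: no H
  1 × C: 3 H
  1 × C: 1 H
  1 × C: no H
  1 × O: 1 H
  1 × S (aromatic): no H
  Total hydrogens = 14.
Molecular formula: C15H14O3S

C15H14O3S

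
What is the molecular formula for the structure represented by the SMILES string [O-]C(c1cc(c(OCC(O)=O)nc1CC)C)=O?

C11H12NO5-

Heavy atoms from the SMILES: 11 C, 1 N, 5 O.
Implicit hydrogens by atom environment:
  4 × C (aromatic): no H
  3 × O: no H
  2 × C: 3 H each → 6
  2 × C: 2 H each → 4
  2 × C: no H
  1 × C (aromatic): 1 H
  1 × N (aromatic): no H
  1 × O: 1 H
  1 × O (charge -1): no H
  Total hydrogens = 12.
Net charge -1.
Molecular formula: C11H12NO5-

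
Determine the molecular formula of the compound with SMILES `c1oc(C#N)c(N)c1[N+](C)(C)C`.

C8H12N3O+

Heavy atoms from the SMILES: 8 C, 3 N, 1 O.
Implicit hydrogens by atom environment:
  3 × C: 3 H each → 9
  3 × C (aromatic): no H
  1 × C (aromatic): 1 H
  1 × C: no H
  1 × N: 2 H
  1 × N: no H
  1 × N (charge +1): no H
  1 × O (aromatic): no H
  Total hydrogens = 12.
Net charge +1.
Molecular formula: C8H12N3O+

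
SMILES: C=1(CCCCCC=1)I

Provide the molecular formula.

Heavy atoms from the SMILES: 7 C, 1 I.
Implicit hydrogens by atom environment:
  5 × C: 2 H each → 10
  1 × C: 1 H
  1 × C: no H
  1 × I: no H
  Total hydrogens = 11.
Molecular formula: C7H11I

C7H11I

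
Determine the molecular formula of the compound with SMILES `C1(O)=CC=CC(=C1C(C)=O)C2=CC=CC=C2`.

C14H12O2

Heavy atoms from the SMILES: 14 C, 2 O.
Implicit hydrogens by atom environment:
  8 × C (aromatic): 1 H each → 8
  4 × C (aromatic): no H
  1 × C: 3 H
  1 × C: no H
  1 × O: 1 H
  1 × O: no H
  Total hydrogens = 12.
Molecular formula: C14H12O2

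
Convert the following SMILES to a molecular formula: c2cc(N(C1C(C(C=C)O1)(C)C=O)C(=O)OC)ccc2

Heavy atoms from the SMILES: 15 C, 1 N, 4 O.
Implicit hydrogens by atom environment:
  5 × C (aromatic): 1 H each → 5
  4 × C: 1 H each → 4
  4 × O: no H
  2 × C: 3 H each → 6
  2 × C: no H
  1 × C: 2 H
  1 × C (aromatic): no H
  1 × N: no H
  Total hydrogens = 17.
Molecular formula: C15H17NO4

C15H17NO4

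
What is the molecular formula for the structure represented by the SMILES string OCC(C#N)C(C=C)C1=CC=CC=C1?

C12H13NO

Heavy atoms from the SMILES: 12 C, 1 N, 1 O.
Implicit hydrogens by atom environment:
  5 × C (aromatic): 1 H each → 5
  3 × C: 1 H each → 3
  2 × C: 2 H each → 4
  1 × C (aromatic): no H
  1 × C: no H
  1 × N: no H
  1 × O: 1 H
  Total hydrogens = 13.
Molecular formula: C12H13NO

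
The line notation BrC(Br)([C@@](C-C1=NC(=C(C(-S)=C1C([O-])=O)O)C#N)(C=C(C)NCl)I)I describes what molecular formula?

Heavy atoms from the SMILES: 2 Br, 13 C, 1 Cl, 2 I, 3 N, 3 O, 1 S.
Implicit hydrogens by atom environment:
  5 × C (aromatic): no H
  5 × C: no H
  2 × Br: no H
  2 × I: no H
  1 × C: 3 H
  1 × C: 2 H
  1 × C: 1 H
  1 × Cl: no H
  1 × N: 1 H
  1 × N (aromatic): no H
  1 × N: no H
  1 × O: 1 H
  1 × O: no H
  1 × O (charge -1): no H
  1 × S: 1 H
  Total hydrogens = 9.
Net charge -1.
Molecular formula: C13H9Br2ClI2N3O3S-

C13H9Br2ClI2N3O3S-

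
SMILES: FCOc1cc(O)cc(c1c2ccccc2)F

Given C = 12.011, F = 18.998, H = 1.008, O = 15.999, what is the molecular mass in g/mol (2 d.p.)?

Molecular formula: C13H10F2O2.
M = 13×12.011 + 2×18.998 + 10×1.008 + 2×15.999 = 236.22 g/mol.

236.22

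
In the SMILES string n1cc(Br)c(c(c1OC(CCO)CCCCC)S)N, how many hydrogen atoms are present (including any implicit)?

21

Hydrogens are implicit in SMILES; fill each atom to its normal valence:
  6 × C: 2 H each → 12
  4 × C (aromatic): no H
  1 × Br: no H
  1 × C: 3 H
  1 × C (aromatic): 1 H
  1 × C: 1 H
  1 × N: 2 H
  1 × N (aromatic): no H
  1 × O: 1 H
  1 × O: no H
  1 × S: 1 H
  Total hydrogens = 21.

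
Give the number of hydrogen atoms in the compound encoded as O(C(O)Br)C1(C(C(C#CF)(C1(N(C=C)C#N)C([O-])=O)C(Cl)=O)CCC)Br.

Hydrogens are implicit in SMILES; fill each atom to its normal valence:
  8 × C: no H
  3 × C: 2 H each → 6
  3 × C: 1 H each → 3
  3 × O: no H
  2 × Br: no H
  2 × N: no H
  1 × C: 3 H
  1 × Cl: no H
  1 × F: no H
  1 × O: 1 H
  1 × O (charge -1): no H
  Total hydrogens = 13.

13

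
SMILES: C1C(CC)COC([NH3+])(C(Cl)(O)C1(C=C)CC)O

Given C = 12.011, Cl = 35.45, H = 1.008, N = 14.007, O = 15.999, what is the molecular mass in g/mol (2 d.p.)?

Molecular formula: C12H23ClNO3+.
M = 12×12.011 + 1×35.45 + 23×1.008 + 1×14.007 + 3×15.999 = 264.77 g/mol.

264.77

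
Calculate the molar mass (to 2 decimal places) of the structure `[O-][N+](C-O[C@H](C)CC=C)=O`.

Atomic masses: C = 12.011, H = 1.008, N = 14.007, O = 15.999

Molecular formula: C6H11NO3.
M = 6×12.011 + 11×1.008 + 1×14.007 + 3×15.999 = 145.16 g/mol.

145.16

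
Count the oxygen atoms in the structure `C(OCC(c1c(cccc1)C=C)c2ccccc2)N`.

1

The symbol for oxygen appears 1 time in the SMILES.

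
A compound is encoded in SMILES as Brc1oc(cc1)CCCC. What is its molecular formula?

Heavy atoms from the SMILES: 1 Br, 8 C, 1 O.
Implicit hydrogens by atom environment:
  3 × C: 2 H each → 6
  2 × C (aromatic): 1 H each → 2
  2 × C (aromatic): no H
  1 × Br: no H
  1 × C: 3 H
  1 × O (aromatic): no H
  Total hydrogens = 11.
Molecular formula: C8H11BrO

C8H11BrO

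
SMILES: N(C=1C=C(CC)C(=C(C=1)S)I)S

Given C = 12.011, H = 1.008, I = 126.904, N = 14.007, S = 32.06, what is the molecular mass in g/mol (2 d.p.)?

Molecular formula: C8H10INS2.
M = 8×12.011 + 10×1.008 + 1×126.904 + 1×14.007 + 2×32.06 = 311.20 g/mol.

311.20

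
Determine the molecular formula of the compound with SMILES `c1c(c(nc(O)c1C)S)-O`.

Heavy atoms from the SMILES: 6 C, 1 N, 2 O, 1 S.
Implicit hydrogens by atom environment:
  4 × C (aromatic): no H
  2 × O: 1 H each → 2
  1 × C: 3 H
  1 × C (aromatic): 1 H
  1 × N (aromatic): no H
  1 × S: 1 H
  Total hydrogens = 7.
Molecular formula: C6H7NO2S

C6H7NO2S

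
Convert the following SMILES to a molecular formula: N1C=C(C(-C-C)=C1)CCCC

C10H17N

Heavy atoms from the SMILES: 10 C, 1 N.
Implicit hydrogens by atom environment:
  4 × C: 2 H each → 8
  2 × C: 3 H each → 6
  2 × C (aromatic): 1 H each → 2
  2 × C (aromatic): no H
  1 × N (aromatic): 1 H
  Total hydrogens = 17.
Molecular formula: C10H17N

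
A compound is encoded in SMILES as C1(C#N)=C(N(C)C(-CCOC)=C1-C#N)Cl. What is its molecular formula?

C10H10ClN3O

Heavy atoms from the SMILES: 10 C, 1 Cl, 3 N, 1 O.
Implicit hydrogens by atom environment:
  4 × C (aromatic): no H
  2 × C: 3 H each → 6
  2 × C: 2 H each → 4
  2 × C: no H
  2 × N: no H
  1 × Cl: no H
  1 × N (aromatic): no H
  1 × O: no H
  Total hydrogens = 10.
Molecular formula: C10H10ClN3O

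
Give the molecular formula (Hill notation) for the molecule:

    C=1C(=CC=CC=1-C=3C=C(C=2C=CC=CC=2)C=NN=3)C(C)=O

Heavy atoms from the SMILES: 18 C, 2 N, 1 O.
Implicit hydrogens by atom environment:
  11 × C (aromatic): 1 H each → 11
  5 × C (aromatic): no H
  2 × N (aromatic): no H
  1 × C: 3 H
  1 × C: no H
  1 × O: no H
  Total hydrogens = 14.
Molecular formula: C18H14N2O

C18H14N2O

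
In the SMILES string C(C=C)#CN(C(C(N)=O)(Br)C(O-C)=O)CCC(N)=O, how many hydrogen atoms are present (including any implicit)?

14

Hydrogens are implicit in SMILES; fill each atom to its normal valence:
  6 × C: no H
  4 × O: no H
  3 × C: 2 H each → 6
  2 × N: 2 H each → 4
  1 × Br: no H
  1 × C: 3 H
  1 × C: 1 H
  1 × N: no H
  Total hydrogens = 14.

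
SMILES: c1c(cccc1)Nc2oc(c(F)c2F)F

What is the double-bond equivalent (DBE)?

7

Molecular formula from the SMILES: C10H6F3NO.
DoU = (2C + 2 + N − H − X)/2 = (2·10 + 2 + 1 − 6 − 3)/2 = 14/2 = 7.
(Structurally: 2 ring(s) + 5 π bond(s) = 7.)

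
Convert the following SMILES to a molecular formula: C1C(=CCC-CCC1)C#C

Heavy atoms from the SMILES: 10 C.
Implicit hydrogens by atom environment:
  6 × C: 2 H each → 12
  2 × C: 1 H each → 2
  2 × C: no H
  Total hydrogens = 14.
Molecular formula: C10H14

C10H14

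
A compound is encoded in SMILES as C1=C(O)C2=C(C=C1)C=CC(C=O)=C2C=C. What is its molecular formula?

C13H10O2

Heavy atoms from the SMILES: 13 C, 2 O.
Implicit hydrogens by atom environment:
  5 × C (aromatic): 1 H each → 5
  5 × C (aromatic): no H
  2 × C: 1 H each → 2
  1 × C: 2 H
  1 × O: 1 H
  1 × O: no H
  Total hydrogens = 10.
Molecular formula: C13H10O2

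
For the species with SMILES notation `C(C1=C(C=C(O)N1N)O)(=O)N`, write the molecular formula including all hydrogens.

C5H7N3O3

Heavy atoms from the SMILES: 5 C, 3 N, 3 O.
Implicit hydrogens by atom environment:
  3 × C (aromatic): no H
  2 × N: 2 H each → 4
  2 × O: 1 H each → 2
  1 × C (aromatic): 1 H
  1 × C: no H
  1 × N (aromatic): no H
  1 × O: no H
  Total hydrogens = 7.
Molecular formula: C5H7N3O3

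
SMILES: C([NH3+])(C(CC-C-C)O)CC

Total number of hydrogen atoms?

Hydrogens are implicit in SMILES; fill each atom to its normal valence:
  4 × C: 2 H each → 8
  2 × C: 3 H each → 6
  2 × C: 1 H each → 2
  1 × N (charge +1): 3 H
  1 × O: 1 H
  Total hydrogens = 20.

20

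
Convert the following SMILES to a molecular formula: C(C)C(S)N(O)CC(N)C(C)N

C7H19N3OS

Heavy atoms from the SMILES: 7 C, 3 N, 1 O, 1 S.
Implicit hydrogens by atom environment:
  3 × C: 1 H each → 3
  2 × C: 3 H each → 6
  2 × C: 2 H each → 4
  2 × N: 2 H each → 4
  1 × N: no H
  1 × O: 1 H
  1 × S: 1 H
  Total hydrogens = 19.
Molecular formula: C7H19N3OS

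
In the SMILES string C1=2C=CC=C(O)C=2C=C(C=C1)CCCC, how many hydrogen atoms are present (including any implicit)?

Hydrogens are implicit in SMILES; fill each atom to its normal valence:
  6 × C (aromatic): 1 H each → 6
  4 × C (aromatic): no H
  3 × C: 2 H each → 6
  1 × C: 3 H
  1 × O: 1 H
  Total hydrogens = 16.

16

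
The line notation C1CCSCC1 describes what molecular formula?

Heavy atoms from the SMILES: 5 C, 1 S.
Implicit hydrogens by atom environment:
  5 × C: 2 H each → 10
  1 × S: no H
  Total hydrogens = 10.
Molecular formula: C5H10S

C5H10S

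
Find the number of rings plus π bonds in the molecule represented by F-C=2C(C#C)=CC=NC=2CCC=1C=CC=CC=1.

Molecular formula from the SMILES: C15H12FN.
DoU = (2C + 2 + N − H − X)/2 = (2·15 + 2 + 1 − 12 − 1)/2 = 20/2 = 10.
(Structurally: 2 ring(s) + 8 π bond(s) = 10.)

10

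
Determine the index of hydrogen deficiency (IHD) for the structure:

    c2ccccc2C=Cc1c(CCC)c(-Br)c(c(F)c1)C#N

Molecular formula from the SMILES: C18H15BrFN.
DoU = (2C + 2 + N − H − X)/2 = (2·18 + 2 + 1 − 15 − 2)/2 = 22/2 = 11.
(Structurally: 2 ring(s) + 9 π bond(s) = 11.)

11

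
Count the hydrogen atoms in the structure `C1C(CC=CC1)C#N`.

9

Hydrogens are implicit in SMILES; fill each atom to its normal valence:
  3 × C: 2 H each → 6
  3 × C: 1 H each → 3
  1 × C: no H
  1 × N: no H
  Total hydrogens = 9.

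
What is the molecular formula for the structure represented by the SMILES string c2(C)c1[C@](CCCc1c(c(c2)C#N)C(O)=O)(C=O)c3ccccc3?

Heavy atoms from the SMILES: 20 C, 1 N, 3 O.
Implicit hydrogens by atom environment:
  6 × C (aromatic): 1 H each → 6
  6 × C (aromatic): no H
  3 × C: 2 H each → 6
  3 × C: no H
  2 × O: no H
  1 × C: 3 H
  1 × C: 1 H
  1 × N: no H
  1 × O: 1 H
  Total hydrogens = 17.
Molecular formula: C20H17NO3

C20H17NO3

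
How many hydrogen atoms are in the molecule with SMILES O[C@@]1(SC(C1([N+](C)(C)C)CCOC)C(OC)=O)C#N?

21

Hydrogens are implicit in SMILES; fill each atom to its normal valence:
  5 × C: 3 H each → 15
  4 × C: no H
  3 × O: no H
  2 × C: 2 H each → 4
  1 × C: 1 H
  1 × N: no H
  1 × N (charge +1): no H
  1 × O: 1 H
  1 × S: no H
  Total hydrogens = 21.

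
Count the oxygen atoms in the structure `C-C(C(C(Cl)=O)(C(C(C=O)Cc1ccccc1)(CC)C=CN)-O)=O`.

4

The symbol for oxygen appears 4 times in the SMILES.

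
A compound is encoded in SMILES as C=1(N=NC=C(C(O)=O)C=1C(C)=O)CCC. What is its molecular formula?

Heavy atoms from the SMILES: 10 C, 2 N, 3 O.
Implicit hydrogens by atom environment:
  3 × C (aromatic): no H
  2 × C: 3 H each → 6
  2 × C: 2 H each → 4
  2 × C: no H
  2 × N (aromatic): no H
  2 × O: no H
  1 × C (aromatic): 1 H
  1 × O: 1 H
  Total hydrogens = 12.
Molecular formula: C10H12N2O3

C10H12N2O3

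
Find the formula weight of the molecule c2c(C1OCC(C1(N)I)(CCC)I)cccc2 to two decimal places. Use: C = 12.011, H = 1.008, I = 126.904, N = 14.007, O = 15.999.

457.09

Molecular formula: C13H17I2NO.
M = 13×12.011 + 17×1.008 + 2×126.904 + 1×14.007 + 1×15.999 = 457.09 g/mol.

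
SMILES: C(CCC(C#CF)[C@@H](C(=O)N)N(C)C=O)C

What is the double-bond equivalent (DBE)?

Molecular formula from the SMILES: C11H17FN2O2.
DoU = (2C + 2 + N − H − X)/2 = (2·11 + 2 + 2 − 17 − 1)/2 = 8/2 = 4.
(Structurally: 0 ring(s) + 4 π bond(s) = 4.)

4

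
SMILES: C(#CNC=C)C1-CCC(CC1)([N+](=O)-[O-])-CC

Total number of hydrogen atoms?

18

Hydrogens are implicit in SMILES; fill each atom to its normal valence:
  6 × C: 2 H each → 12
  3 × C: no H
  2 × C: 1 H each → 2
  1 × C: 3 H
  1 × N: 1 H
  1 × N (charge +1): no H
  1 × O: no H
  1 × O (charge -1): no H
  Total hydrogens = 18.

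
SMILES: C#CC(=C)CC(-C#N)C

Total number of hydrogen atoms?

9

Hydrogens are implicit in SMILES; fill each atom to its normal valence:
  3 × C: no H
  2 × C: 2 H each → 4
  2 × C: 1 H each → 2
  1 × C: 3 H
  1 × N: no H
  Total hydrogens = 9.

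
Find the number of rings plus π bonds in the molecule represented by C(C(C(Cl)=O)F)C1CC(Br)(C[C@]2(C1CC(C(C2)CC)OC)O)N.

Molecular formula from the SMILES: C16H26BrClFNO3.
DoU = (2C + 2 + N − H − X)/2 = (2·16 + 2 + 1 − 26 − 3)/2 = 6/2 = 3.
(Structurally: 2 ring(s) + 1 π bond(s) = 3.)

3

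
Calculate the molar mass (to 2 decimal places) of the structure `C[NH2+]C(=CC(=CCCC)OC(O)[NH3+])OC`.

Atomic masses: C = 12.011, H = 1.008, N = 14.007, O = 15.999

218.30

Molecular formula: [C10H22N2O3]2+.
M = 10×12.011 + 22×1.008 + 2×14.007 + 3×15.999 = 218.30 g/mol.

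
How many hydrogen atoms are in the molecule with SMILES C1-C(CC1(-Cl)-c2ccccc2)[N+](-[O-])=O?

10

Hydrogens are implicit in SMILES; fill each atom to its normal valence:
  5 × C (aromatic): 1 H each → 5
  2 × C: 2 H each → 4
  1 × C: 1 H
  1 × C: no H
  1 × C (aromatic): no H
  1 × Cl: no H
  1 × N (charge +1): no H
  1 × O: no H
  1 × O (charge -1): no H
  Total hydrogens = 10.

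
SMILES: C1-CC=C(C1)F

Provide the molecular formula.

Heavy atoms from the SMILES: 5 C, 1 F.
Implicit hydrogens by atom environment:
  3 × C: 2 H each → 6
  1 × C: 1 H
  1 × C: no H
  1 × F: no H
  Total hydrogens = 7.
Molecular formula: C5H7F

C5H7F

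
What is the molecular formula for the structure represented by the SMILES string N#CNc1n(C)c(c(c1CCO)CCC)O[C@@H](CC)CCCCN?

C18H32N4O2

Heavy atoms from the SMILES: 18 C, 4 N, 2 O.
Implicit hydrogens by atom environment:
  9 × C: 2 H each → 18
  4 × C (aromatic): no H
  3 × C: 3 H each → 9
  1 × C: 1 H
  1 × C: no H
  1 × N: 2 H
  1 × N: 1 H
  1 × N (aromatic): no H
  1 × N: no H
  1 × O: 1 H
  1 × O: no H
  Total hydrogens = 32.
Molecular formula: C18H32N4O2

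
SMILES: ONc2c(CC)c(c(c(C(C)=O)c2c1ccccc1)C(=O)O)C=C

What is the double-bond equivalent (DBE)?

11

Molecular formula from the SMILES: C19H19NO4.
DoU = (2C + 2 + N − H − X)/2 = (2·19 + 2 + 1 − 19 − 0)/2 = 22/2 = 11.
(Structurally: 2 ring(s) + 9 π bond(s) = 11.)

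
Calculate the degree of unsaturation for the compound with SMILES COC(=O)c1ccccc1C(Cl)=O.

Molecular formula from the SMILES: C9H7ClO3.
DoU = (2C + 2 + N − H − X)/2 = (2·9 + 2 + 0 − 7 − 1)/2 = 12/2 = 6.
(Structurally: 1 ring(s) + 5 π bond(s) = 6.)

6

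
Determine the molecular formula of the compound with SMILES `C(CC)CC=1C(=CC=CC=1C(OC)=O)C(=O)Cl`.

C13H15ClO3

Heavy atoms from the SMILES: 13 C, 1 Cl, 3 O.
Implicit hydrogens by atom environment:
  3 × C: 2 H each → 6
  3 × C (aromatic): 1 H each → 3
  3 × C (aromatic): no H
  3 × O: no H
  2 × C: 3 H each → 6
  2 × C: no H
  1 × Cl: no H
  Total hydrogens = 15.
Molecular formula: C13H15ClO3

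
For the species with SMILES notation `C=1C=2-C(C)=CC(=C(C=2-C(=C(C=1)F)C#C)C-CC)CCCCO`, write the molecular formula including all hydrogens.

Heavy atoms from the SMILES: 20 C, 1 F, 1 O.
Implicit hydrogens by atom environment:
  7 × C (aromatic): no H
  6 × C: 2 H each → 12
  3 × C (aromatic): 1 H each → 3
  2 × C: 3 H each → 6
  1 × C: 1 H
  1 × C: no H
  1 × F: no H
  1 × O: 1 H
  Total hydrogens = 23.
Molecular formula: C20H23FO

C20H23FO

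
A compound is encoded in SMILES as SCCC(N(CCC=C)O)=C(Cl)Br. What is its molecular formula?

Heavy atoms from the SMILES: 1 Br, 8 C, 1 Cl, 1 N, 1 O, 1 S.
Implicit hydrogens by atom environment:
  5 × C: 2 H each → 10
  2 × C: no H
  1 × Br: no H
  1 × C: 1 H
  1 × Cl: no H
  1 × N: no H
  1 × O: 1 H
  1 × S: 1 H
  Total hydrogens = 13.
Molecular formula: C8H13BrClNOS

C8H13BrClNOS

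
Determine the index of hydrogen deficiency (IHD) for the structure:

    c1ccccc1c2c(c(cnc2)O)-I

Molecular formula from the SMILES: C11H8INO.
DoU = (2C + 2 + N − H − X)/2 = (2·11 + 2 + 1 − 8 − 1)/2 = 16/2 = 8.
(Structurally: 2 ring(s) + 6 π bond(s) = 8.)

8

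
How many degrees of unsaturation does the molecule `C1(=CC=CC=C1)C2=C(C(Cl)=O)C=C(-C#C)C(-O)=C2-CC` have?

Molecular formula from the SMILES: C17H13ClO2.
DoU = (2C + 2 + N − H − X)/2 = (2·17 + 2 + 0 − 13 − 1)/2 = 22/2 = 11.
(Structurally: 2 ring(s) + 9 π bond(s) = 11.)

11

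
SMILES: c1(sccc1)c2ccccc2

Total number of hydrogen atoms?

Hydrogens are implicit in SMILES; fill each atom to its normal valence:
  8 × C (aromatic): 1 H each → 8
  2 × C (aromatic): no H
  1 × S (aromatic): no H
  Total hydrogens = 8.

8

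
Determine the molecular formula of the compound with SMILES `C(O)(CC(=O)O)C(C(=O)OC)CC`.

C8H14O5

Heavy atoms from the SMILES: 8 C, 5 O.
Implicit hydrogens by atom environment:
  3 × O: no H
  2 × C: 3 H each → 6
  2 × C: 2 H each → 4
  2 × C: 1 H each → 2
  2 × C: no H
  2 × O: 1 H each → 2
  Total hydrogens = 14.
Molecular formula: C8H14O5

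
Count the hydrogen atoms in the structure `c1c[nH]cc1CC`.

Hydrogens are implicit in SMILES; fill each atom to its normal valence:
  3 × C (aromatic): 1 H each → 3
  1 × C: 3 H
  1 × C: 2 H
  1 × C (aromatic): no H
  1 × N (aromatic): 1 H
  Total hydrogens = 9.

9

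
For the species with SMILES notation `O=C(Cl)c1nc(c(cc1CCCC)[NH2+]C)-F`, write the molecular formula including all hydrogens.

Heavy atoms from the SMILES: 11 C, 1 Cl, 1 F, 2 N, 1 O.
Implicit hydrogens by atom environment:
  4 × C (aromatic): no H
  3 × C: 2 H each → 6
  2 × C: 3 H each → 6
  1 × C (aromatic): 1 H
  1 × C: no H
  1 × Cl: no H
  1 × F: no H
  1 × N (charge +1): 2 H
  1 × N (aromatic): no H
  1 × O: no H
  Total hydrogens = 15.
Net charge +1.
Molecular formula: C11H15ClFN2O+

C11H15ClFN2O+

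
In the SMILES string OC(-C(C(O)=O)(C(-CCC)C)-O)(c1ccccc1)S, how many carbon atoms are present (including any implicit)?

The symbol for carbon appears 14 times in the SMILES. Lowercase c denotes aromatic carbon and counts toward C.

14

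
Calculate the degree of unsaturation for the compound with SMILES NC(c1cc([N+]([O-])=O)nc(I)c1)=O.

Molecular formula from the SMILES: C6H4IN3O3.
DoU = (2C + 2 + N − H − X)/2 = (2·6 + 2 + 3 − 4 − 1)/2 = 12/2 = 6.
(Structurally: 1 ring(s) + 5 π bond(s) = 6.)

6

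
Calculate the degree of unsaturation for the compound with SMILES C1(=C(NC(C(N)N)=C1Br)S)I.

Molecular formula from the SMILES: C5H7BrIN3S.
DoU = (2C + 2 + N − H − X)/2 = (2·5 + 2 + 3 − 7 − 2)/2 = 6/2 = 3.
(Structurally: 1 ring(s) + 2 π bond(s) = 3.)

3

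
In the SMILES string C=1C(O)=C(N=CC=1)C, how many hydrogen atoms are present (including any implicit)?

Hydrogens are implicit in SMILES; fill each atom to its normal valence:
  3 × C (aromatic): 1 H each → 3
  2 × C (aromatic): no H
  1 × C: 3 H
  1 × N (aromatic): no H
  1 × O: 1 H
  Total hydrogens = 7.

7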